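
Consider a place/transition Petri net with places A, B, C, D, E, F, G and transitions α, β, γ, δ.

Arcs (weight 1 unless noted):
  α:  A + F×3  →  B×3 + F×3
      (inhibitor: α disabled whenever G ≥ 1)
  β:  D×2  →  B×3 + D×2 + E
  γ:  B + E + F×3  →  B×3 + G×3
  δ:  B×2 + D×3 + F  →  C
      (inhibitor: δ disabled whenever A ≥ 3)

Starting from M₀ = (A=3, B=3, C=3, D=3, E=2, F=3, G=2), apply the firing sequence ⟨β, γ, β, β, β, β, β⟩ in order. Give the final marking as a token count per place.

step 1: fire β:  (A=3, B=3, C=3, D=3, E=2, F=3, G=2) → (A=3, B=6, C=3, D=3, E=3, F=3, G=2)
step 2: fire γ:  (A=3, B=6, C=3, D=3, E=3, F=3, G=2) → (A=3, B=8, C=3, D=3, E=2, F=0, G=5)
step 3: fire β:  (A=3, B=8, C=3, D=3, E=2, F=0, G=5) → (A=3, B=11, C=3, D=3, E=3, F=0, G=5)
step 4: fire β:  (A=3, B=11, C=3, D=3, E=3, F=0, G=5) → (A=3, B=14, C=3, D=3, E=4, F=0, G=5)
step 5: fire β:  (A=3, B=14, C=3, D=3, E=4, F=0, G=5) → (A=3, B=17, C=3, D=3, E=5, F=0, G=5)
step 6: fire β:  (A=3, B=17, C=3, D=3, E=5, F=0, G=5) → (A=3, B=20, C=3, D=3, E=6, F=0, G=5)
step 7: fire β:  (A=3, B=20, C=3, D=3, E=6, F=0, G=5) → (A=3, B=23, C=3, D=3, E=7, F=0, G=5)

(A=3, B=23, C=3, D=3, E=7, F=0, G=5)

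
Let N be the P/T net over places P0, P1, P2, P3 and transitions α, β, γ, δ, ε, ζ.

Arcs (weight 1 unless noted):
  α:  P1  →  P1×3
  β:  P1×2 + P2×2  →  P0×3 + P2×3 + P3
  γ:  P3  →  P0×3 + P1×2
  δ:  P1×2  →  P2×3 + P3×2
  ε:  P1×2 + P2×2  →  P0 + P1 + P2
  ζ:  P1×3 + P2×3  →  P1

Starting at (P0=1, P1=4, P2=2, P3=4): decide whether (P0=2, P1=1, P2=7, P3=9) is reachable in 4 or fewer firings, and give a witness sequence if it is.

NO — not reachable within 4 firings

depth 0: 1 marking
depth 1: 6 markings reached so far
depth 2: 20 markings reached so far
depth 3: 47 markings reached so far
depth 4: 109 markings reached so far
target is not among the 109 markings reachable within 4 steps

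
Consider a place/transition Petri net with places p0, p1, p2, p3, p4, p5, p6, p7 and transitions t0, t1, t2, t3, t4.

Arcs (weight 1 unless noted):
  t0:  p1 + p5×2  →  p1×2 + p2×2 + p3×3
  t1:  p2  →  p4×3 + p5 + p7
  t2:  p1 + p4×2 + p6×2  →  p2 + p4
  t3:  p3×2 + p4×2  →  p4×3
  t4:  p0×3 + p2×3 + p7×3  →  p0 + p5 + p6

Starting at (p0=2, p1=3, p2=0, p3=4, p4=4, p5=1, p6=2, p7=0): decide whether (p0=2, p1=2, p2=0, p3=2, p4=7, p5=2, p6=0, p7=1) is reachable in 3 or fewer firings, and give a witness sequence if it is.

step 1: fire t2:  (p0=2, p1=3, p2=0, p3=4, p4=4, p5=1, p6=2, p7=0) → (p0=2, p1=2, p2=1, p3=4, p4=3, p5=1, p6=0, p7=0)
step 2: fire t1:  (p0=2, p1=2, p2=1, p3=4, p4=3, p5=1, p6=0, p7=0) → (p0=2, p1=2, p2=0, p3=4, p4=6, p5=2, p6=0, p7=1)
step 3: fire t3:  (p0=2, p1=2, p2=0, p3=4, p4=6, p5=2, p6=0, p7=1) → (p0=2, p1=2, p2=0, p3=2, p4=7, p5=2, p6=0, p7=1)

YES — reachable via ⟨t2, t1, t3⟩ (3 firings)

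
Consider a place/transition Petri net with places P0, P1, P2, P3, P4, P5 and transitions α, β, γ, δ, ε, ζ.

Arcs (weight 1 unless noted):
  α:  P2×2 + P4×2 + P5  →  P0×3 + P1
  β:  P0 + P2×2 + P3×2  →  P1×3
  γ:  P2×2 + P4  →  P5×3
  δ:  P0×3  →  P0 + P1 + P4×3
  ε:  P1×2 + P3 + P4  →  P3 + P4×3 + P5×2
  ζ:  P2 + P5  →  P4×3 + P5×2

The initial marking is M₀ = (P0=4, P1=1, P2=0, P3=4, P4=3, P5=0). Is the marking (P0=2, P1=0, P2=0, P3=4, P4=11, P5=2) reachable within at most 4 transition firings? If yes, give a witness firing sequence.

NO — not reachable within 4 firings

depth 0: 1 marking
depth 1: 2 markings reached so far
depth 2: 3 markings reached so far
depth 3: 3 markings reached so far
(frontier empty at depth 3; search complete)
target is not among the 3 markings reachable within 4 steps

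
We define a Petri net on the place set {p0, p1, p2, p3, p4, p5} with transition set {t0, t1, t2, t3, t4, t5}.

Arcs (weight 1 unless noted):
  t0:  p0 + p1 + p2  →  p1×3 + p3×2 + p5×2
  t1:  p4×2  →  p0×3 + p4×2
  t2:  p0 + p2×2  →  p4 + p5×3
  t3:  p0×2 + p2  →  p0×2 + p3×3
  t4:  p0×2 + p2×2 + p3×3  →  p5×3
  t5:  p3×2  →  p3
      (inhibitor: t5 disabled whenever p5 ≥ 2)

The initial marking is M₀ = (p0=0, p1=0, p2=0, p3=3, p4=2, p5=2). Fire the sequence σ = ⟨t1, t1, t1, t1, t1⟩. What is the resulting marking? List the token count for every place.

step 1: fire t1:  (p0=0, p1=0, p2=0, p3=3, p4=2, p5=2) → (p0=3, p1=0, p2=0, p3=3, p4=2, p5=2)
step 2: fire t1:  (p0=3, p1=0, p2=0, p3=3, p4=2, p5=2) → (p0=6, p1=0, p2=0, p3=3, p4=2, p5=2)
step 3: fire t1:  (p0=6, p1=0, p2=0, p3=3, p4=2, p5=2) → (p0=9, p1=0, p2=0, p3=3, p4=2, p5=2)
step 4: fire t1:  (p0=9, p1=0, p2=0, p3=3, p4=2, p5=2) → (p0=12, p1=0, p2=0, p3=3, p4=2, p5=2)
step 5: fire t1:  (p0=12, p1=0, p2=0, p3=3, p4=2, p5=2) → (p0=15, p1=0, p2=0, p3=3, p4=2, p5=2)

(p0=15, p1=0, p2=0, p3=3, p4=2, p5=2)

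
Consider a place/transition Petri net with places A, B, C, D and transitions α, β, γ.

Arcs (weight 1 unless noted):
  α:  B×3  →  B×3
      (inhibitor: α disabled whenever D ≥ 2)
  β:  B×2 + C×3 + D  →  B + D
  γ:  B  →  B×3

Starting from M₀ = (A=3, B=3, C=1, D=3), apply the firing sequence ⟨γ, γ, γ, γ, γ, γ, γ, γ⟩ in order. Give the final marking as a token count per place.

step 1: fire γ:  (A=3, B=3, C=1, D=3) → (A=3, B=5, C=1, D=3)
step 2: fire γ:  (A=3, B=5, C=1, D=3) → (A=3, B=7, C=1, D=3)
step 3: fire γ:  (A=3, B=7, C=1, D=3) → (A=3, B=9, C=1, D=3)
step 4: fire γ:  (A=3, B=9, C=1, D=3) → (A=3, B=11, C=1, D=3)
step 5: fire γ:  (A=3, B=11, C=1, D=3) → (A=3, B=13, C=1, D=3)
step 6: fire γ:  (A=3, B=13, C=1, D=3) → (A=3, B=15, C=1, D=3)
step 7: fire γ:  (A=3, B=15, C=1, D=3) → (A=3, B=17, C=1, D=3)
step 8: fire γ:  (A=3, B=17, C=1, D=3) → (A=3, B=19, C=1, D=3)

(A=3, B=19, C=1, D=3)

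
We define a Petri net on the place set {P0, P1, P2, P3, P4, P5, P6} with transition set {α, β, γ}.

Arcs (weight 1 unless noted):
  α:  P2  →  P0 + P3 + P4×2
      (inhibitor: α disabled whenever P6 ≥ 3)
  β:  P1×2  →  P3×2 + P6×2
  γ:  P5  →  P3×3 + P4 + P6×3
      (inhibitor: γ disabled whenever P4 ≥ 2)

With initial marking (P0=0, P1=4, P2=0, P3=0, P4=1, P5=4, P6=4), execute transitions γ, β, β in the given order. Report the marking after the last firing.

step 1: fire γ:  (P0=0, P1=4, P2=0, P3=0, P4=1, P5=4, P6=4) → (P0=0, P1=4, P2=0, P3=3, P4=2, P5=3, P6=7)
step 2: fire β:  (P0=0, P1=4, P2=0, P3=3, P4=2, P5=3, P6=7) → (P0=0, P1=2, P2=0, P3=5, P4=2, P5=3, P6=9)
step 3: fire β:  (P0=0, P1=2, P2=0, P3=5, P4=2, P5=3, P6=9) → (P0=0, P1=0, P2=0, P3=7, P4=2, P5=3, P6=11)

(P0=0, P1=0, P2=0, P3=7, P4=2, P5=3, P6=11)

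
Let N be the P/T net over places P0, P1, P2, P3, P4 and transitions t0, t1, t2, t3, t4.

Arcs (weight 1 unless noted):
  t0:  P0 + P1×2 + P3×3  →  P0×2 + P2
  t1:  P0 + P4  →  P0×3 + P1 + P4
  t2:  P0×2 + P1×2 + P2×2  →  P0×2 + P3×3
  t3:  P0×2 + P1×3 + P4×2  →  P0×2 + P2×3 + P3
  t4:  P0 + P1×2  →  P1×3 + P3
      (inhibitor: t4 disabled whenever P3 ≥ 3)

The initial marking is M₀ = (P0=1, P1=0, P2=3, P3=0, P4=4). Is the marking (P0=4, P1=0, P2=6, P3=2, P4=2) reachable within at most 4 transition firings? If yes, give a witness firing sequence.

YES — reachable via ⟨t1, t1, t4, t3⟩ (4 firings)

step 1: fire t1:  (P0=1, P1=0, P2=3, P3=0, P4=4) → (P0=3, P1=1, P2=3, P3=0, P4=4)
step 2: fire t1:  (P0=3, P1=1, P2=3, P3=0, P4=4) → (P0=5, P1=2, P2=3, P3=0, P4=4)
step 3: fire t4:  (P0=5, P1=2, P2=3, P3=0, P4=4) → (P0=4, P1=3, P2=3, P3=1, P4=4)
step 4: fire t3:  (P0=4, P1=3, P2=3, P3=1, P4=4) → (P0=4, P1=0, P2=6, P3=2, P4=2)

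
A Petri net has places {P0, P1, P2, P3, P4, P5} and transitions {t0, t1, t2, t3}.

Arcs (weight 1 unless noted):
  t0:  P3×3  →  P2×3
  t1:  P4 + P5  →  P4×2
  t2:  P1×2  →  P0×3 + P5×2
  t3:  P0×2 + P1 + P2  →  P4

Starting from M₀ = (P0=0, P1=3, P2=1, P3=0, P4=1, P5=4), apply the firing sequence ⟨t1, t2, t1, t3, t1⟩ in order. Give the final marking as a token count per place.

(P0=1, P1=0, P2=0, P3=0, P4=5, P5=3)

step 1: fire t1:  (P0=0, P1=3, P2=1, P3=0, P4=1, P5=4) → (P0=0, P1=3, P2=1, P3=0, P4=2, P5=3)
step 2: fire t2:  (P0=0, P1=3, P2=1, P3=0, P4=2, P5=3) → (P0=3, P1=1, P2=1, P3=0, P4=2, P5=5)
step 3: fire t1:  (P0=3, P1=1, P2=1, P3=0, P4=2, P5=5) → (P0=3, P1=1, P2=1, P3=0, P4=3, P5=4)
step 4: fire t3:  (P0=3, P1=1, P2=1, P3=0, P4=3, P5=4) → (P0=1, P1=0, P2=0, P3=0, P4=4, P5=4)
step 5: fire t1:  (P0=1, P1=0, P2=0, P3=0, P4=4, P5=4) → (P0=1, P1=0, P2=0, P3=0, P4=5, P5=3)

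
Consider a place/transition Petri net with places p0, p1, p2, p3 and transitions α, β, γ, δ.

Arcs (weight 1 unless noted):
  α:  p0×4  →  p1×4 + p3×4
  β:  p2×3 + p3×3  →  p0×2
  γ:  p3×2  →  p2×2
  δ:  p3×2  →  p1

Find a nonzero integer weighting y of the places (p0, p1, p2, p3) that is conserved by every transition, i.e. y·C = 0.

y = (p0:3, p1:2, p2:1, p3:1)

Incidence matrix C (rows=places, cols=transitions):
        α    β    γ    δ
   p0  -4    2    0    0
   p1   4    0    0    1
   p2   0   -3    2    0
   p3   4   -3   -2   -2

Candidate y = [3, 2, 1, 1]; check y·C column-wise:
  col α: 3·-4 + 2·4 + 1·0 + 1·4 = 0
  col β: 3·2 + 2·0 + 1·-3 + 1·-3 = 0
  col γ: 3·0 + 2·0 + 1·2 + 1·-2 = 0
  col δ: 3·0 + 2·1 + 1·0 + 1·-2 = 0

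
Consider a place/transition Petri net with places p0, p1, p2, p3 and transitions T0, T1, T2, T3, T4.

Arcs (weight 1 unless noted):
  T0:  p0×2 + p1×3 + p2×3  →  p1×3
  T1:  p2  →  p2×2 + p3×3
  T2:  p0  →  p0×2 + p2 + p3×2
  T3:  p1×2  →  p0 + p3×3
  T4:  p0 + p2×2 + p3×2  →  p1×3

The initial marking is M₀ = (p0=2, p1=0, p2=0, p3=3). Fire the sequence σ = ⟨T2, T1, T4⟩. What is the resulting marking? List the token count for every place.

(p0=2, p1=3, p2=0, p3=6)

step 1: fire T2:  (p0=2, p1=0, p2=0, p3=3) → (p0=3, p1=0, p2=1, p3=5)
step 2: fire T1:  (p0=3, p1=0, p2=1, p3=5) → (p0=3, p1=0, p2=2, p3=8)
step 3: fire T4:  (p0=3, p1=0, p2=2, p3=8) → (p0=2, p1=3, p2=0, p3=6)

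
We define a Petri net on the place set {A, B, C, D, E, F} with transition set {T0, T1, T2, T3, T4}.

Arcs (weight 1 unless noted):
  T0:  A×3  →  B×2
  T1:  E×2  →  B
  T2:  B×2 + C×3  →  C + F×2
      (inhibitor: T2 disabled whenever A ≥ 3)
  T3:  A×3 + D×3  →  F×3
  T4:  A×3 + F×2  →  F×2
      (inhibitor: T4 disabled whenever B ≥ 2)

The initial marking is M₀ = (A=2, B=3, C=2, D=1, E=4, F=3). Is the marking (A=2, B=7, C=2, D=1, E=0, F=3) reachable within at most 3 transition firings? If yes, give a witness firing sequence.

NO — not reachable within 3 firings

depth 0: 1 marking
depth 1: 2 markings reached so far
depth 2: 3 markings reached so far
depth 3: 3 markings reached so far
(frontier empty at depth 3; search complete)
target is not among the 3 markings reachable within 3 steps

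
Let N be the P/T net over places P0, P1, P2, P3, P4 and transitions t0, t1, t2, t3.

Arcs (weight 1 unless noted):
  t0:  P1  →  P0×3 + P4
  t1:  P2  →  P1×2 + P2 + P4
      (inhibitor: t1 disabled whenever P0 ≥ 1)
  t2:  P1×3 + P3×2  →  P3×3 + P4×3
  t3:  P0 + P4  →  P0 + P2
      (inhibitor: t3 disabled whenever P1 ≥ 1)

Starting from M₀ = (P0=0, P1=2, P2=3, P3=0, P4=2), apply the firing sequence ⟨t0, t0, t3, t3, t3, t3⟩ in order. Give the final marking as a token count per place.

(P0=6, P1=0, P2=7, P3=0, P4=0)

step 1: fire t0:  (P0=0, P1=2, P2=3, P3=0, P4=2) → (P0=3, P1=1, P2=3, P3=0, P4=3)
step 2: fire t0:  (P0=3, P1=1, P2=3, P3=0, P4=3) → (P0=6, P1=0, P2=3, P3=0, P4=4)
step 3: fire t3:  (P0=6, P1=0, P2=3, P3=0, P4=4) → (P0=6, P1=0, P2=4, P3=0, P4=3)
step 4: fire t3:  (P0=6, P1=0, P2=4, P3=0, P4=3) → (P0=6, P1=0, P2=5, P3=0, P4=2)
step 5: fire t3:  (P0=6, P1=0, P2=5, P3=0, P4=2) → (P0=6, P1=0, P2=6, P3=0, P4=1)
step 6: fire t3:  (P0=6, P1=0, P2=6, P3=0, P4=1) → (P0=6, P1=0, P2=7, P3=0, P4=0)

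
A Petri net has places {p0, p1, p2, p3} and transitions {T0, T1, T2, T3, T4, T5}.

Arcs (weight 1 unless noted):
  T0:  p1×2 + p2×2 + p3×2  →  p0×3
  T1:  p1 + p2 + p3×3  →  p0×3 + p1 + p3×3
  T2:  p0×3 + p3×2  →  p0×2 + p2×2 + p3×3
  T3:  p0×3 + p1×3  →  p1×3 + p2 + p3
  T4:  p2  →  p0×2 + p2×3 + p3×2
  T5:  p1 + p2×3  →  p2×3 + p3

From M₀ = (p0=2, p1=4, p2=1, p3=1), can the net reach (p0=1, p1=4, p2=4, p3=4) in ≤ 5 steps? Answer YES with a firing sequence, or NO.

YES — reachable via ⟨T4, T3⟩ (2 firings)

step 1: fire T4:  (p0=2, p1=4, p2=1, p3=1) → (p0=4, p1=4, p2=3, p3=3)
step 2: fire T3:  (p0=4, p1=4, p2=3, p3=3) → (p0=1, p1=4, p2=4, p3=4)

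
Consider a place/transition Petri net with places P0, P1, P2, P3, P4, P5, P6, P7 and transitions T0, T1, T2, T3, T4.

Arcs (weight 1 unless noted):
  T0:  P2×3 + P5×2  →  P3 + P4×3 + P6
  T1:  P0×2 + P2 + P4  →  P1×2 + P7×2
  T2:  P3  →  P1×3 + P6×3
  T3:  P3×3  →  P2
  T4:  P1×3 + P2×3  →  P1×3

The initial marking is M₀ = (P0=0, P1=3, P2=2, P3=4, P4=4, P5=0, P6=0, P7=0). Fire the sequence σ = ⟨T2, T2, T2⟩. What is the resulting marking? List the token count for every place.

(P0=0, P1=12, P2=2, P3=1, P4=4, P5=0, P6=9, P7=0)

step 1: fire T2:  (P0=0, P1=3, P2=2, P3=4, P4=4, P5=0, P6=0, P7=0) → (P0=0, P1=6, P2=2, P3=3, P4=4, P5=0, P6=3, P7=0)
step 2: fire T2:  (P0=0, P1=6, P2=2, P3=3, P4=4, P5=0, P6=3, P7=0) → (P0=0, P1=9, P2=2, P3=2, P4=4, P5=0, P6=6, P7=0)
step 3: fire T2:  (P0=0, P1=9, P2=2, P3=2, P4=4, P5=0, P6=6, P7=0) → (P0=0, P1=12, P2=2, P3=1, P4=4, P5=0, P6=9, P7=0)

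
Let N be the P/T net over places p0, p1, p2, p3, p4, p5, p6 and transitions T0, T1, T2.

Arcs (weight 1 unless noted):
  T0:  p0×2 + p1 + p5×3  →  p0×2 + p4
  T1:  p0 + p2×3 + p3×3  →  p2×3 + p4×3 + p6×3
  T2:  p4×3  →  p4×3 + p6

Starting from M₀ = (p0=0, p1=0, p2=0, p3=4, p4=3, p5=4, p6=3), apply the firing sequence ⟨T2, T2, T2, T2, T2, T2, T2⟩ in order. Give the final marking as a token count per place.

(p0=0, p1=0, p2=0, p3=4, p4=3, p5=4, p6=10)

step 1: fire T2:  (p0=0, p1=0, p2=0, p3=4, p4=3, p5=4, p6=3) → (p0=0, p1=0, p2=0, p3=4, p4=3, p5=4, p6=4)
step 2: fire T2:  (p0=0, p1=0, p2=0, p3=4, p4=3, p5=4, p6=4) → (p0=0, p1=0, p2=0, p3=4, p4=3, p5=4, p6=5)
step 3: fire T2:  (p0=0, p1=0, p2=0, p3=4, p4=3, p5=4, p6=5) → (p0=0, p1=0, p2=0, p3=4, p4=3, p5=4, p6=6)
step 4: fire T2:  (p0=0, p1=0, p2=0, p3=4, p4=3, p5=4, p6=6) → (p0=0, p1=0, p2=0, p3=4, p4=3, p5=4, p6=7)
step 5: fire T2:  (p0=0, p1=0, p2=0, p3=4, p4=3, p5=4, p6=7) → (p0=0, p1=0, p2=0, p3=4, p4=3, p5=4, p6=8)
step 6: fire T2:  (p0=0, p1=0, p2=0, p3=4, p4=3, p5=4, p6=8) → (p0=0, p1=0, p2=0, p3=4, p4=3, p5=4, p6=9)
step 7: fire T2:  (p0=0, p1=0, p2=0, p3=4, p4=3, p5=4, p6=9) → (p0=0, p1=0, p2=0, p3=4, p4=3, p5=4, p6=10)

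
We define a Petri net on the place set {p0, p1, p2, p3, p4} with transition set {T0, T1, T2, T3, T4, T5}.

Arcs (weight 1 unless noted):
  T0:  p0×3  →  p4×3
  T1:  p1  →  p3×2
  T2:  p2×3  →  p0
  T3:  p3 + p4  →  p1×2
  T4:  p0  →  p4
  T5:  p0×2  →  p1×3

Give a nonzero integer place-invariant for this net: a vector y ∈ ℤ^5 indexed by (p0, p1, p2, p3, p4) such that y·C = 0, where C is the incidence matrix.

y = (p0:3, p1:2, p2:1, p3:1, p4:3)

Incidence matrix C (rows=places, cols=transitions):
       T0   T1   T2   T3   T4   T5
   p0  -3    0    1    0   -1   -2
   p1   0   -1    0    2    0    3
   p2   0    0   -3    0    0    0
   p3   0    2    0   -1    0    0
   p4   3    0    0   -1    1    0

Candidate y = [3, 2, 1, 1, 3]; check y·C column-wise:
  col T0: 3·-3 + 2·0 + 1·0 + 1·0 + 3·3 = 0
  col T1: 3·0 + 2·-1 + 1·0 + 1·2 + 3·0 = 0
  col T2: 3·1 + 2·0 + 1·-3 + 1·0 + 3·0 = 0
  col T3: 3·0 + 2·2 + 1·0 + 1·-1 + 3·-1 = 0
  col T4: 3·-1 + 2·0 + 1·0 + 1·0 + 3·1 = 0
  col T5: 3·-2 + 2·3 + 1·0 + 1·0 + 3·0 = 0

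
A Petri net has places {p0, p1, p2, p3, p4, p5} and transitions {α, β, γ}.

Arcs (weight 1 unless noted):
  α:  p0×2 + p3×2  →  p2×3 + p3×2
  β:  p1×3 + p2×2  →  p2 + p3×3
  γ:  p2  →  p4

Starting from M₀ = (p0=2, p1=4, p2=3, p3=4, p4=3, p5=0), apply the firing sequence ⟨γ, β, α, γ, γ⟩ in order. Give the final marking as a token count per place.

step 1: fire γ:  (p0=2, p1=4, p2=3, p3=4, p4=3, p5=0) → (p0=2, p1=4, p2=2, p3=4, p4=4, p5=0)
step 2: fire β:  (p0=2, p1=4, p2=2, p3=4, p4=4, p5=0) → (p0=2, p1=1, p2=1, p3=7, p4=4, p5=0)
step 3: fire α:  (p0=2, p1=1, p2=1, p3=7, p4=4, p5=0) → (p0=0, p1=1, p2=4, p3=7, p4=4, p5=0)
step 4: fire γ:  (p0=0, p1=1, p2=4, p3=7, p4=4, p5=0) → (p0=0, p1=1, p2=3, p3=7, p4=5, p5=0)
step 5: fire γ:  (p0=0, p1=1, p2=3, p3=7, p4=5, p5=0) → (p0=0, p1=1, p2=2, p3=7, p4=6, p5=0)

(p0=0, p1=1, p2=2, p3=7, p4=6, p5=0)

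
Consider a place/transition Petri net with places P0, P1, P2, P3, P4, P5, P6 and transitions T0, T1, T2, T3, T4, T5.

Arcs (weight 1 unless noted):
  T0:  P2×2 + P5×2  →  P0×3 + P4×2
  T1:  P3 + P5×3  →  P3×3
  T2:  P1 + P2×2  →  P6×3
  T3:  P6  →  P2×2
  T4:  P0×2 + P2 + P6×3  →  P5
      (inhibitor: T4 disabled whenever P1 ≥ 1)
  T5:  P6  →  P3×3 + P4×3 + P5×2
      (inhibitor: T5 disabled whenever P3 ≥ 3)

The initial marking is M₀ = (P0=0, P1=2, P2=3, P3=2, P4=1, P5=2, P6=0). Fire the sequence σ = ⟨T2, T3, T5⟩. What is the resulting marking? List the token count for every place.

step 1: fire T2:  (P0=0, P1=2, P2=3, P3=2, P4=1, P5=2, P6=0) → (P0=0, P1=1, P2=1, P3=2, P4=1, P5=2, P6=3)
step 2: fire T3:  (P0=0, P1=1, P2=1, P3=2, P4=1, P5=2, P6=3) → (P0=0, P1=1, P2=3, P3=2, P4=1, P5=2, P6=2)
step 3: fire T5:  (P0=0, P1=1, P2=3, P3=2, P4=1, P5=2, P6=2) → (P0=0, P1=1, P2=3, P3=5, P4=4, P5=4, P6=1)

(P0=0, P1=1, P2=3, P3=5, P4=4, P5=4, P6=1)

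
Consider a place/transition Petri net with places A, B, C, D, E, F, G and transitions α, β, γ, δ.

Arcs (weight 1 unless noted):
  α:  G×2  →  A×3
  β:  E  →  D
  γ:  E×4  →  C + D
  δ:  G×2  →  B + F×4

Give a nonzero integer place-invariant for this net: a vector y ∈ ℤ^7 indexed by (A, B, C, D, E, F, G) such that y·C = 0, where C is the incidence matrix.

Incidence matrix C (rows=places, cols=transitions):
        α    β    γ    δ
    A   3    0    0    0
    B   0    0    0    1
    C   0    0    1    0
    D   0    1    1    0
    E   0   -1   -4    0
    F   0    0    0    4
    G  -2    0    0   -2

Candidate y = [0, 0, 3, 1, 1, 0, 0]; check y·C column-wise:
  col α: 0·3 + 3·0 + 1·0 + 1·0 + 0·-2 = 0
  col β: 3·0 + 1·1 + 1·-1 = 0
  col γ: 3·1 + 1·1 + 1·-4 = 0
  col δ: 0·1 + 3·0 + 1·0 + 1·0 + 0·4 + 0·-2 = 0

y = (A:0, B:0, C:3, D:1, E:1, F:0, G:0)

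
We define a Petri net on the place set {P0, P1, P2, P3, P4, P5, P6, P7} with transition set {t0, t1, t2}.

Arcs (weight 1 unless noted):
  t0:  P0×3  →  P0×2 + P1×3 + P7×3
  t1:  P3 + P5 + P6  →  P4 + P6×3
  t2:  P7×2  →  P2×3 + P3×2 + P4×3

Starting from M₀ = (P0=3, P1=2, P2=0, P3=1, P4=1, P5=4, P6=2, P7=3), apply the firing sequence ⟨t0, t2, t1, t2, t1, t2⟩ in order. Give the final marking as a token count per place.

step 1: fire t0:  (P0=3, P1=2, P2=0, P3=1, P4=1, P5=4, P6=2, P7=3) → (P0=2, P1=5, P2=0, P3=1, P4=1, P5=4, P6=2, P7=6)
step 2: fire t2:  (P0=2, P1=5, P2=0, P3=1, P4=1, P5=4, P6=2, P7=6) → (P0=2, P1=5, P2=3, P3=3, P4=4, P5=4, P6=2, P7=4)
step 3: fire t1:  (P0=2, P1=5, P2=3, P3=3, P4=4, P5=4, P6=2, P7=4) → (P0=2, P1=5, P2=3, P3=2, P4=5, P5=3, P6=4, P7=4)
step 4: fire t2:  (P0=2, P1=5, P2=3, P3=2, P4=5, P5=3, P6=4, P7=4) → (P0=2, P1=5, P2=6, P3=4, P4=8, P5=3, P6=4, P7=2)
step 5: fire t1:  (P0=2, P1=5, P2=6, P3=4, P4=8, P5=3, P6=4, P7=2) → (P0=2, P1=5, P2=6, P3=3, P4=9, P5=2, P6=6, P7=2)
step 6: fire t2:  (P0=2, P1=5, P2=6, P3=3, P4=9, P5=2, P6=6, P7=2) → (P0=2, P1=5, P2=9, P3=5, P4=12, P5=2, P6=6, P7=0)

(P0=2, P1=5, P2=9, P3=5, P4=12, P5=2, P6=6, P7=0)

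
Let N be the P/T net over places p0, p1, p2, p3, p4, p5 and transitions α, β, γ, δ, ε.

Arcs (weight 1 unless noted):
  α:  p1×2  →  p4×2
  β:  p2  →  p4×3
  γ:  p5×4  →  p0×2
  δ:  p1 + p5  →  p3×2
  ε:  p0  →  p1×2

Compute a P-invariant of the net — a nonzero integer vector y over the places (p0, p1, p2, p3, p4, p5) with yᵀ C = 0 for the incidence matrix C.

Incidence matrix C (rows=places, cols=transitions):
        α    β    γ    δ    ε
   p0   0    0    2    0   -1
   p1  -2    0    0   -1    2
   p2   0   -1    0    0    0
   p3   0    0    0    2    0
   p4   2    3    0    0    0
   p5   0    0   -4   -1    0

Candidate y = [2, 1, 3, 1, 1, 1]; check y·C column-wise:
  col α: 2·0 + 1·-2 + 3·0 + 1·0 + 1·2 + 1·0 = 0
  col β: 2·0 + 1·0 + 3·-1 + 1·0 + 1·3 + 1·0 = 0
  col γ: 2·2 + 1·0 + 3·0 + 1·0 + 1·0 + 1·-4 = 0
  col δ: 2·0 + 1·-1 + 3·0 + 1·2 + 1·0 + 1·-1 = 0
  col ε: 2·-1 + 1·2 + 3·0 + 1·0 + 1·0 + 1·0 = 0

y = (p0:2, p1:1, p2:3, p3:1, p4:1, p5:1)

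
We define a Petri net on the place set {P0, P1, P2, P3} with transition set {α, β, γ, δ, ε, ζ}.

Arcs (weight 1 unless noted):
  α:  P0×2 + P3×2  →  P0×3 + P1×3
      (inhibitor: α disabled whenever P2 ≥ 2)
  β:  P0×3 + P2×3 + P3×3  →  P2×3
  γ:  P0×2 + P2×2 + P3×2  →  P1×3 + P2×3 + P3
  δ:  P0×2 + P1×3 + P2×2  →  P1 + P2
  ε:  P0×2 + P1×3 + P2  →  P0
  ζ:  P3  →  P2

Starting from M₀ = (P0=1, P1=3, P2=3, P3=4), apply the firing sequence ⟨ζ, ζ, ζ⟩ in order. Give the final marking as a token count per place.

step 1: fire ζ:  (P0=1, P1=3, P2=3, P3=4) → (P0=1, P1=3, P2=4, P3=3)
step 2: fire ζ:  (P0=1, P1=3, P2=4, P3=3) → (P0=1, P1=3, P2=5, P3=2)
step 3: fire ζ:  (P0=1, P1=3, P2=5, P3=2) → (P0=1, P1=3, P2=6, P3=1)

(P0=1, P1=3, P2=6, P3=1)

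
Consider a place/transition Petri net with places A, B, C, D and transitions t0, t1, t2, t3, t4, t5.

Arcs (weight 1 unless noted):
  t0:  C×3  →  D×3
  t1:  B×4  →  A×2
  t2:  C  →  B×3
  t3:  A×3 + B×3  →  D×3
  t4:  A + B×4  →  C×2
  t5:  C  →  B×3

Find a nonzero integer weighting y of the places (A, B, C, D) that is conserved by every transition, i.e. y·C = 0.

Incidence matrix C (rows=places, cols=transitions):
       t0   t1   t2   t3   t4   t5
    A   0    2    0   -3   -1    0
    B   0   -4    3   -3   -4    3
    C  -3    0   -1    0    2   -1
    D   3    0    0    3    0    0

Candidate y = [2, 1, 3, 3]; check y·C column-wise:
  col t0: 2·0 + 1·0 + 3·-3 + 3·3 = 0
  col t1: 2·2 + 1·-4 + 3·0 + 3·0 = 0
  col t2: 2·0 + 1·3 + 3·-1 + 3·0 = 0
  col t3: 2·-3 + 1·-3 + 3·0 + 3·3 = 0
  col t4: 2·-1 + 1·-4 + 3·2 + 3·0 = 0
  col t5: 2·0 + 1·3 + 3·-1 + 3·0 = 0

y = (A:2, B:1, C:3, D:3)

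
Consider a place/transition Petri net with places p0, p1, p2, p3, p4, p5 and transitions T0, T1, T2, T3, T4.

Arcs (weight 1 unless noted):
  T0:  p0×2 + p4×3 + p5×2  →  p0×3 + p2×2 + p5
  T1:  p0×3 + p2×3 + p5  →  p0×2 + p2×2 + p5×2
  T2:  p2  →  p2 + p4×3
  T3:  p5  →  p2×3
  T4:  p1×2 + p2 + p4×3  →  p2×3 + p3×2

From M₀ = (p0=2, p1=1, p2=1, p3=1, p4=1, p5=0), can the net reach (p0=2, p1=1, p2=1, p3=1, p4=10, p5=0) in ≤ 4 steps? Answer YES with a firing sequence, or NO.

YES — reachable via ⟨T2, T2, T2⟩ (3 firings)

step 1: fire T2:  (p0=2, p1=1, p2=1, p3=1, p4=1, p5=0) → (p0=2, p1=1, p2=1, p3=1, p4=4, p5=0)
step 2: fire T2:  (p0=2, p1=1, p2=1, p3=1, p4=4, p5=0) → (p0=2, p1=1, p2=1, p3=1, p4=7, p5=0)
step 3: fire T2:  (p0=2, p1=1, p2=1, p3=1, p4=7, p5=0) → (p0=2, p1=1, p2=1, p3=1, p4=10, p5=0)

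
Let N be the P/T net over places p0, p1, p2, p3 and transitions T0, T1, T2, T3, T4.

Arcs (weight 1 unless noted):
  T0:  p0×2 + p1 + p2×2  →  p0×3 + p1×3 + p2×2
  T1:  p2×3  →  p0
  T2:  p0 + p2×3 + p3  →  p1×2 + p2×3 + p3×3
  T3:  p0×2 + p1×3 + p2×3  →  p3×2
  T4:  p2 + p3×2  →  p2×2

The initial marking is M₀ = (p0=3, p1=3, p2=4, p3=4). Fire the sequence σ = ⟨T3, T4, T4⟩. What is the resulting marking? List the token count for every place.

step 1: fire T3:  (p0=3, p1=3, p2=4, p3=4) → (p0=1, p1=0, p2=1, p3=6)
step 2: fire T4:  (p0=1, p1=0, p2=1, p3=6) → (p0=1, p1=0, p2=2, p3=4)
step 3: fire T4:  (p0=1, p1=0, p2=2, p3=4) → (p0=1, p1=0, p2=3, p3=2)

(p0=1, p1=0, p2=3, p3=2)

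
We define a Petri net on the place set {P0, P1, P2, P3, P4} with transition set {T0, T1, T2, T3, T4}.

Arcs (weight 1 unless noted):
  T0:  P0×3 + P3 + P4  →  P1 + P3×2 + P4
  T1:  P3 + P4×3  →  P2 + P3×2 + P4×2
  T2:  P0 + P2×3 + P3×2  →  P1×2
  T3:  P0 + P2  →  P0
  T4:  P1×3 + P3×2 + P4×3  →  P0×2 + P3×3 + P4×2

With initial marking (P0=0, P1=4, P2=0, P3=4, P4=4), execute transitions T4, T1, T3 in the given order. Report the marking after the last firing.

step 1: fire T4:  (P0=0, P1=4, P2=0, P3=4, P4=4) → (P0=2, P1=1, P2=0, P3=5, P4=3)
step 2: fire T1:  (P0=2, P1=1, P2=0, P3=5, P4=3) → (P0=2, P1=1, P2=1, P3=6, P4=2)
step 3: fire T3:  (P0=2, P1=1, P2=1, P3=6, P4=2) → (P0=2, P1=1, P2=0, P3=6, P4=2)

(P0=2, P1=1, P2=0, P3=6, P4=2)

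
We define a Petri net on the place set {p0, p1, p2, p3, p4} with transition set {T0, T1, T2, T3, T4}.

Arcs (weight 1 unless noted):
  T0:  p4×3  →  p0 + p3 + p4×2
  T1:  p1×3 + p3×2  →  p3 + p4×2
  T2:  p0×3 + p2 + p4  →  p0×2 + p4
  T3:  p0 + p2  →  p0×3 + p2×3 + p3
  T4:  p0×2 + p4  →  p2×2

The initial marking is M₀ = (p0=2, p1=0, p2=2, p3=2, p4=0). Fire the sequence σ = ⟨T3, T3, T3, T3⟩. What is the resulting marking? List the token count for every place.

step 1: fire T3:  (p0=2, p1=0, p2=2, p3=2, p4=0) → (p0=4, p1=0, p2=4, p3=3, p4=0)
step 2: fire T3:  (p0=4, p1=0, p2=4, p3=3, p4=0) → (p0=6, p1=0, p2=6, p3=4, p4=0)
step 3: fire T3:  (p0=6, p1=0, p2=6, p3=4, p4=0) → (p0=8, p1=0, p2=8, p3=5, p4=0)
step 4: fire T3:  (p0=8, p1=0, p2=8, p3=5, p4=0) → (p0=10, p1=0, p2=10, p3=6, p4=0)

(p0=10, p1=0, p2=10, p3=6, p4=0)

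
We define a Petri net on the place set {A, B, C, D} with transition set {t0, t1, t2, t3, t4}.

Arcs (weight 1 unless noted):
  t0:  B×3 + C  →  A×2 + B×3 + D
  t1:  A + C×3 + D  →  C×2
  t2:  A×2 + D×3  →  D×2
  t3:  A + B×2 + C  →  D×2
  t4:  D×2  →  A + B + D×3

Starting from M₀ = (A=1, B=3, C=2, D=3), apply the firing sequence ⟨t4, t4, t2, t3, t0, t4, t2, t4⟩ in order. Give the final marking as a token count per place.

step 1: fire t4:  (A=1, B=3, C=2, D=3) → (A=2, B=4, C=2, D=4)
step 2: fire t4:  (A=2, B=4, C=2, D=4) → (A=3, B=5, C=2, D=5)
step 3: fire t2:  (A=3, B=5, C=2, D=5) → (A=1, B=5, C=2, D=4)
step 4: fire t3:  (A=1, B=5, C=2, D=4) → (A=0, B=3, C=1, D=6)
step 5: fire t0:  (A=0, B=3, C=1, D=6) → (A=2, B=3, C=0, D=7)
step 6: fire t4:  (A=2, B=3, C=0, D=7) → (A=3, B=4, C=0, D=8)
step 7: fire t2:  (A=3, B=4, C=0, D=8) → (A=1, B=4, C=0, D=7)
step 8: fire t4:  (A=1, B=4, C=0, D=7) → (A=2, B=5, C=0, D=8)

(A=2, B=5, C=0, D=8)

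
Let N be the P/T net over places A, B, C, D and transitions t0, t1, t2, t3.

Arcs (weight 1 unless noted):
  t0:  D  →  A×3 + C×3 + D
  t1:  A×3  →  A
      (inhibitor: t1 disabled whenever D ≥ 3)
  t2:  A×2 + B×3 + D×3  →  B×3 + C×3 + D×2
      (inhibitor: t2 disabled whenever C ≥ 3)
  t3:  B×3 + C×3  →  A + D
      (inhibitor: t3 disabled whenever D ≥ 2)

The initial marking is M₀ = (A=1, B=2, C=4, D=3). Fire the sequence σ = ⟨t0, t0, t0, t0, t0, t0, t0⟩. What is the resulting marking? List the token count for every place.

(A=22, B=2, C=25, D=3)

step 1: fire t0:  (A=1, B=2, C=4, D=3) → (A=4, B=2, C=7, D=3)
step 2: fire t0:  (A=4, B=2, C=7, D=3) → (A=7, B=2, C=10, D=3)
step 3: fire t0:  (A=7, B=2, C=10, D=3) → (A=10, B=2, C=13, D=3)
step 4: fire t0:  (A=10, B=2, C=13, D=3) → (A=13, B=2, C=16, D=3)
step 5: fire t0:  (A=13, B=2, C=16, D=3) → (A=16, B=2, C=19, D=3)
step 6: fire t0:  (A=16, B=2, C=19, D=3) → (A=19, B=2, C=22, D=3)
step 7: fire t0:  (A=19, B=2, C=22, D=3) → (A=22, B=2, C=25, D=3)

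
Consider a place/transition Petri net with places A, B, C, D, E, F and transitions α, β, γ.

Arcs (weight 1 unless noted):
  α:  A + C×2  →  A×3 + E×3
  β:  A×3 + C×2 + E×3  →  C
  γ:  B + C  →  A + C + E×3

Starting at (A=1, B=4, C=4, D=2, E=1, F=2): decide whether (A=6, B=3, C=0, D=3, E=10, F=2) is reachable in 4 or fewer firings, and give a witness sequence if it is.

NO — not reachable within 4 firings

depth 0: 1 marking
depth 1: 3 markings reached so far
depth 2: 7 markings reached so far
depth 3: 12 markings reached so far
depth 4: 17 markings reached so far
target is not among the 17 markings reachable within 4 steps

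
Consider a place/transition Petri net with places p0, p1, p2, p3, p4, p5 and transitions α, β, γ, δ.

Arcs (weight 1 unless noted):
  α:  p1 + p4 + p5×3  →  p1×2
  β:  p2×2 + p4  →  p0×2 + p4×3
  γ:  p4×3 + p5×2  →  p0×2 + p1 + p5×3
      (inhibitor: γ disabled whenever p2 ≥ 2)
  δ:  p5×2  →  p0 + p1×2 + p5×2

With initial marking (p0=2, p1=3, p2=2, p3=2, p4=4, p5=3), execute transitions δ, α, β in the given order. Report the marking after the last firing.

(p0=5, p1=6, p2=0, p3=2, p4=5, p5=0)

step 1: fire δ:  (p0=2, p1=3, p2=2, p3=2, p4=4, p5=3) → (p0=3, p1=5, p2=2, p3=2, p4=4, p5=3)
step 2: fire α:  (p0=3, p1=5, p2=2, p3=2, p4=4, p5=3) → (p0=3, p1=6, p2=2, p3=2, p4=3, p5=0)
step 3: fire β:  (p0=3, p1=6, p2=2, p3=2, p4=3, p5=0) → (p0=5, p1=6, p2=0, p3=2, p4=5, p5=0)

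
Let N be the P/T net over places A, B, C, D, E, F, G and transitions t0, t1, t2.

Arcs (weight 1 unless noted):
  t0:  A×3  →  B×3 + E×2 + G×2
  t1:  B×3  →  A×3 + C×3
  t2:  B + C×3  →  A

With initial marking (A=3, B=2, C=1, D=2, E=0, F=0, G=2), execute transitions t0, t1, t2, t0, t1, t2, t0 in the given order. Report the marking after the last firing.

step 1: fire t0:  (A=3, B=2, C=1, D=2, E=0, F=0, G=2) → (A=0, B=5, C=1, D=2, E=2, F=0, G=4)
step 2: fire t1:  (A=0, B=5, C=1, D=2, E=2, F=0, G=4) → (A=3, B=2, C=4, D=2, E=2, F=0, G=4)
step 3: fire t2:  (A=3, B=2, C=4, D=2, E=2, F=0, G=4) → (A=4, B=1, C=1, D=2, E=2, F=0, G=4)
step 4: fire t0:  (A=4, B=1, C=1, D=2, E=2, F=0, G=4) → (A=1, B=4, C=1, D=2, E=4, F=0, G=6)
step 5: fire t1:  (A=1, B=4, C=1, D=2, E=4, F=0, G=6) → (A=4, B=1, C=4, D=2, E=4, F=0, G=6)
step 6: fire t2:  (A=4, B=1, C=4, D=2, E=4, F=0, G=6) → (A=5, B=0, C=1, D=2, E=4, F=0, G=6)
step 7: fire t0:  (A=5, B=0, C=1, D=2, E=4, F=0, G=6) → (A=2, B=3, C=1, D=2, E=6, F=0, G=8)

(A=2, B=3, C=1, D=2, E=6, F=0, G=8)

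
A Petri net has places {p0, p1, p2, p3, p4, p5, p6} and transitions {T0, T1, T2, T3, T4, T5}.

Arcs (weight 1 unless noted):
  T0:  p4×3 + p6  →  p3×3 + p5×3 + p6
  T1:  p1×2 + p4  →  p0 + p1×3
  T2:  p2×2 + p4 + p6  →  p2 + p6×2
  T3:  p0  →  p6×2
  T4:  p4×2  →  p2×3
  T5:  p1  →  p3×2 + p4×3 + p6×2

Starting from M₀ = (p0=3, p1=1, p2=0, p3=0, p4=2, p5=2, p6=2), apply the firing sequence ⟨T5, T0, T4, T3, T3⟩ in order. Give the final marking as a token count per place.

(p0=1, p1=0, p2=3, p3=5, p4=0, p5=5, p6=8)

step 1: fire T5:  (p0=3, p1=1, p2=0, p3=0, p4=2, p5=2, p6=2) → (p0=3, p1=0, p2=0, p3=2, p4=5, p5=2, p6=4)
step 2: fire T0:  (p0=3, p1=0, p2=0, p3=2, p4=5, p5=2, p6=4) → (p0=3, p1=0, p2=0, p3=5, p4=2, p5=5, p6=4)
step 3: fire T4:  (p0=3, p1=0, p2=0, p3=5, p4=2, p5=5, p6=4) → (p0=3, p1=0, p2=3, p3=5, p4=0, p5=5, p6=4)
step 4: fire T3:  (p0=3, p1=0, p2=3, p3=5, p4=0, p5=5, p6=4) → (p0=2, p1=0, p2=3, p3=5, p4=0, p5=5, p6=6)
step 5: fire T3:  (p0=2, p1=0, p2=3, p3=5, p4=0, p5=5, p6=6) → (p0=1, p1=0, p2=3, p3=5, p4=0, p5=5, p6=8)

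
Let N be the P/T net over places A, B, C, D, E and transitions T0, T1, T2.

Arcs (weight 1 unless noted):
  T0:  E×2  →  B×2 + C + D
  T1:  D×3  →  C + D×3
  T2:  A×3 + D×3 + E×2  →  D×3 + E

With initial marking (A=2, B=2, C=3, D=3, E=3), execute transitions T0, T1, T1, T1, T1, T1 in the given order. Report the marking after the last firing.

(A=2, B=4, C=9, D=4, E=1)

step 1: fire T0:  (A=2, B=2, C=3, D=3, E=3) → (A=2, B=4, C=4, D=4, E=1)
step 2: fire T1:  (A=2, B=4, C=4, D=4, E=1) → (A=2, B=4, C=5, D=4, E=1)
step 3: fire T1:  (A=2, B=4, C=5, D=4, E=1) → (A=2, B=4, C=6, D=4, E=1)
step 4: fire T1:  (A=2, B=4, C=6, D=4, E=1) → (A=2, B=4, C=7, D=4, E=1)
step 5: fire T1:  (A=2, B=4, C=7, D=4, E=1) → (A=2, B=4, C=8, D=4, E=1)
step 6: fire T1:  (A=2, B=4, C=8, D=4, E=1) → (A=2, B=4, C=9, D=4, E=1)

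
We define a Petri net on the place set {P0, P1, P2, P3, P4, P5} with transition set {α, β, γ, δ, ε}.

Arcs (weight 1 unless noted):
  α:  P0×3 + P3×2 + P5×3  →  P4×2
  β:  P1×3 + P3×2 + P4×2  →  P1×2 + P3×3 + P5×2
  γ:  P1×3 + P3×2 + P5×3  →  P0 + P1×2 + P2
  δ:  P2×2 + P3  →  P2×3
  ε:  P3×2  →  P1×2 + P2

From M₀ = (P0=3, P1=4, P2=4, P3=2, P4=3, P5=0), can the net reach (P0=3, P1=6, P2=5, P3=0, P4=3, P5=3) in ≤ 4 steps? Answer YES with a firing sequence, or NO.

NO — not reachable within 4 firings

depth 0: 1 marking
depth 1: 4 markings reached so far
depth 2: 7 markings reached so far
depth 3: 9 markings reached so far
depth 4: 10 markings reached so far
target is not among the 10 markings reachable within 4 steps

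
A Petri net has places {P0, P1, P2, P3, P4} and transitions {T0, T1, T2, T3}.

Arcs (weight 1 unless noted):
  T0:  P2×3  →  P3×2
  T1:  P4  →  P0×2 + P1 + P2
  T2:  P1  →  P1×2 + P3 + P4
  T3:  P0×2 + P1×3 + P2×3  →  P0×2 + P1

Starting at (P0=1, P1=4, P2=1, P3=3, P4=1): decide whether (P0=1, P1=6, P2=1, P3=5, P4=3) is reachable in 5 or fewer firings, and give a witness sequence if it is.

YES — reachable via ⟨T2, T2⟩ (2 firings)

step 1: fire T2:  (P0=1, P1=4, P2=1, P3=3, P4=1) → (P0=1, P1=5, P2=1, P3=4, P4=2)
step 2: fire T2:  (P0=1, P1=5, P2=1, P3=4, P4=2) → (P0=1, P1=6, P2=1, P3=5, P4=3)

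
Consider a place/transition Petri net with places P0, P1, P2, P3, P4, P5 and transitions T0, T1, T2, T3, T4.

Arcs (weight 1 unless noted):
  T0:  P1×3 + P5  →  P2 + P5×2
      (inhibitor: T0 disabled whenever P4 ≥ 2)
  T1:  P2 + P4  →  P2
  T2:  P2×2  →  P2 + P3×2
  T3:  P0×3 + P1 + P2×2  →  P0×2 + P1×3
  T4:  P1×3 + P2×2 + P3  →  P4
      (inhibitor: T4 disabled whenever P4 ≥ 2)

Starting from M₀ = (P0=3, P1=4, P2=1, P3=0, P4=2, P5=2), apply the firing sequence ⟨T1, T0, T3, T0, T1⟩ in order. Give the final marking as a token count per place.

(P0=2, P1=0, P2=1, P3=0, P4=0, P5=4)

step 1: fire T1:  (P0=3, P1=4, P2=1, P3=0, P4=2, P5=2) → (P0=3, P1=4, P2=1, P3=0, P4=1, P5=2)
step 2: fire T0:  (P0=3, P1=4, P2=1, P3=0, P4=1, P5=2) → (P0=3, P1=1, P2=2, P3=0, P4=1, P5=3)
step 3: fire T3:  (P0=3, P1=1, P2=2, P3=0, P4=1, P5=3) → (P0=2, P1=3, P2=0, P3=0, P4=1, P5=3)
step 4: fire T0:  (P0=2, P1=3, P2=0, P3=0, P4=1, P5=3) → (P0=2, P1=0, P2=1, P3=0, P4=1, P5=4)
step 5: fire T1:  (P0=2, P1=0, P2=1, P3=0, P4=1, P5=4) → (P0=2, P1=0, P2=1, P3=0, P4=0, P5=4)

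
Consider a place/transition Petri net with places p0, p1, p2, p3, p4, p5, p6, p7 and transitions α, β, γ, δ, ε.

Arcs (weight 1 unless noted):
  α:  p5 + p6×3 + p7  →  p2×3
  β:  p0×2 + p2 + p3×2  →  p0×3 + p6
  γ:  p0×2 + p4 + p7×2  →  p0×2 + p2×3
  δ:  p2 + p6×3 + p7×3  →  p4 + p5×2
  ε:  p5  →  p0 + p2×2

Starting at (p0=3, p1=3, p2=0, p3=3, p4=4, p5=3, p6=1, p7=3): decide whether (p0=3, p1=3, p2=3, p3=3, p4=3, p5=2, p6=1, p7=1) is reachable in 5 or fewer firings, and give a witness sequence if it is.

NO — not reachable within 5 firings

depth 0: 1 marking
depth 1: 3 markings reached so far
depth 2: 7 markings reached so far
depth 3: 11 markings reached so far
depth 4: 14 markings reached so far
depth 5: 15 markings reached so far
target is not among the 15 markings reachable within 5 steps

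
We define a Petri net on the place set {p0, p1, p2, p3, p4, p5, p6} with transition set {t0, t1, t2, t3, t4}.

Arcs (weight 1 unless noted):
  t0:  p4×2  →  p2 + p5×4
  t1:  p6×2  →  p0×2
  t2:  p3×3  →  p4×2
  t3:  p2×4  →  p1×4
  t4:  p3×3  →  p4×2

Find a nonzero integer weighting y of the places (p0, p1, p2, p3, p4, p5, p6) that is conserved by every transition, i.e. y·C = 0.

y = (p0:0, p1:6, p2:6, p3:2, p4:3, p5:0, p6:0)

Incidence matrix C (rows=places, cols=transitions):
       t0   t1   t2   t3   t4
   p0   0    2    0    0    0
   p1   0    0    0    4    0
   p2   1    0    0   -4    0
   p3   0    0   -3    0   -3
   p4  -2    0    2    0    2
   p5   4    0    0    0    0
   p6   0   -2    0    0    0

Candidate y = [0, 6, 6, 2, 3, 0, 0]; check y·C column-wise:
  col t0: 6·0 + 6·1 + 2·0 + 3·-2 + 0·4 = 0
  col t1: 0·2 + 6·0 + 6·0 + 2·0 + 3·0 + 0·-2 = 0
  col t2: 6·0 + 6·0 + 2·-3 + 3·2 = 0
  col t3: 6·4 + 6·-4 + 2·0 + 3·0 = 0
  col t4: 6·0 + 6·0 + 2·-3 + 3·2 = 0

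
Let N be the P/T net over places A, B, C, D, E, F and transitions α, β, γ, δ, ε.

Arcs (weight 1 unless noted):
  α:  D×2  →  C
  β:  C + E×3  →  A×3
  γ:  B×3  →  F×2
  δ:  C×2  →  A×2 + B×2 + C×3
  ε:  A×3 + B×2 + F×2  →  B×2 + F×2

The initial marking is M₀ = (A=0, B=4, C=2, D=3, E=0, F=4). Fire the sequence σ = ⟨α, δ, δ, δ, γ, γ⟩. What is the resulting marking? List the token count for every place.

step 1: fire α:  (A=0, B=4, C=2, D=3, E=0, F=4) → (A=0, B=4, C=3, D=1, E=0, F=4)
step 2: fire δ:  (A=0, B=4, C=3, D=1, E=0, F=4) → (A=2, B=6, C=4, D=1, E=0, F=4)
step 3: fire δ:  (A=2, B=6, C=4, D=1, E=0, F=4) → (A=4, B=8, C=5, D=1, E=0, F=4)
step 4: fire δ:  (A=4, B=8, C=5, D=1, E=0, F=4) → (A=6, B=10, C=6, D=1, E=0, F=4)
step 5: fire γ:  (A=6, B=10, C=6, D=1, E=0, F=4) → (A=6, B=7, C=6, D=1, E=0, F=6)
step 6: fire γ:  (A=6, B=7, C=6, D=1, E=0, F=6) → (A=6, B=4, C=6, D=1, E=0, F=8)

(A=6, B=4, C=6, D=1, E=0, F=8)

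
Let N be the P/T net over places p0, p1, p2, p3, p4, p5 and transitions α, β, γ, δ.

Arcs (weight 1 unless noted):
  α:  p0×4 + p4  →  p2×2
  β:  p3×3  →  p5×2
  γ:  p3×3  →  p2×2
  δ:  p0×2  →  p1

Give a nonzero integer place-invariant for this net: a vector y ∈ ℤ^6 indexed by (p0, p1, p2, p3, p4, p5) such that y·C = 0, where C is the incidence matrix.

y = (p0:1, p1:2, p2:0, p3:0, p4:-4, p5:0)

Incidence matrix C (rows=places, cols=transitions):
        α    β    γ    δ
   p0  -4    0    0   -2
   p1   0    0    0    1
   p2   2    0    2    0
   p3   0   -3   -3    0
   p4  -1    0    0    0
   p5   0    2    0    0

Candidate y = [1, 2, 0, 0, -4, 0]; check y·C column-wise:
  col α: 1·-4 + 2·0 + 0·2 + -4·-1 = 0
  col β: 1·0 + 2·0 + 0·-3 + -4·0 + 0·2 = 0
  col γ: 1·0 + 2·0 + 0·2 + 0·-3 + -4·0 = 0
  col δ: 1·-2 + 2·1 + -4·0 = 0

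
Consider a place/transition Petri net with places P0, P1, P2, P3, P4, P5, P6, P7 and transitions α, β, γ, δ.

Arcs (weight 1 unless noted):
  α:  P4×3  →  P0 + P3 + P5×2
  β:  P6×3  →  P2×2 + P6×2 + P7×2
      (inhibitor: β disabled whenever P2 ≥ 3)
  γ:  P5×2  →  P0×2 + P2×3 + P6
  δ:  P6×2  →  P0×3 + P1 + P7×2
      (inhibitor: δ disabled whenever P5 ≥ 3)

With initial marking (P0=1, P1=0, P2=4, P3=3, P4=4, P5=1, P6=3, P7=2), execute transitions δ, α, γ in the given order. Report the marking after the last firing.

step 1: fire δ:  (P0=1, P1=0, P2=4, P3=3, P4=4, P5=1, P6=3, P7=2) → (P0=4, P1=1, P2=4, P3=3, P4=4, P5=1, P6=1, P7=4)
step 2: fire α:  (P0=4, P1=1, P2=4, P3=3, P4=4, P5=1, P6=1, P7=4) → (P0=5, P1=1, P2=4, P3=4, P4=1, P5=3, P6=1, P7=4)
step 3: fire γ:  (P0=5, P1=1, P2=4, P3=4, P4=1, P5=3, P6=1, P7=4) → (P0=7, P1=1, P2=7, P3=4, P4=1, P5=1, P6=2, P7=4)

(P0=7, P1=1, P2=7, P3=4, P4=1, P5=1, P6=2, P7=4)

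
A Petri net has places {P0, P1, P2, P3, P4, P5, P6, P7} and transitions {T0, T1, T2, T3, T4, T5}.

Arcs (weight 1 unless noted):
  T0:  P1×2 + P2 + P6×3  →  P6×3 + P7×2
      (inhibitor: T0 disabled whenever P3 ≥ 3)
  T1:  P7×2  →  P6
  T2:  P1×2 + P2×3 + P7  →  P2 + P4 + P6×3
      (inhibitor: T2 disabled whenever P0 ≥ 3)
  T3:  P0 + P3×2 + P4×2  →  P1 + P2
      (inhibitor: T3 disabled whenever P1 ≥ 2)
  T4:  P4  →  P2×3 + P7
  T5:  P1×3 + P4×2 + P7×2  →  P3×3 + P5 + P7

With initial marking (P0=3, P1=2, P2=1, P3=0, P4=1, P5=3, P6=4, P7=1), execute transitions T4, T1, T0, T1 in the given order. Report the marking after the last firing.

step 1: fire T4:  (P0=3, P1=2, P2=1, P3=0, P4=1, P5=3, P6=4, P7=1) → (P0=3, P1=2, P2=4, P3=0, P4=0, P5=3, P6=4, P7=2)
step 2: fire T1:  (P0=3, P1=2, P2=4, P3=0, P4=0, P5=3, P6=4, P7=2) → (P0=3, P1=2, P2=4, P3=0, P4=0, P5=3, P6=5, P7=0)
step 3: fire T0:  (P0=3, P1=2, P2=4, P3=0, P4=0, P5=3, P6=5, P7=0) → (P0=3, P1=0, P2=3, P3=0, P4=0, P5=3, P6=5, P7=2)
step 4: fire T1:  (P0=3, P1=0, P2=3, P3=0, P4=0, P5=3, P6=5, P7=2) → (P0=3, P1=0, P2=3, P3=0, P4=0, P5=3, P6=6, P7=0)

(P0=3, P1=0, P2=3, P3=0, P4=0, P5=3, P6=6, P7=0)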